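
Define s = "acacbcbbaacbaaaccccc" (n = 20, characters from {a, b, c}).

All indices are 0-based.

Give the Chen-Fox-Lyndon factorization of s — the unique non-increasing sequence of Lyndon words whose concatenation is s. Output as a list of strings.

emit factor 1: 'acacbcbb' (i=0, period=8)
emit factor 2: 'aacb' (i=8, period=4)
emit factor 3: 'aaaccccc' (i=12, period=8)

["acacbcbb", "aacb", "aaaccccc"]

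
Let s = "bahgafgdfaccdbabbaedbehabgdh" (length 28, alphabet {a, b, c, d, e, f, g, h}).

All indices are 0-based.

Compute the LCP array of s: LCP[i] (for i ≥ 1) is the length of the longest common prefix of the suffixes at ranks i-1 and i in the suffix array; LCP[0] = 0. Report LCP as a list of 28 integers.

rank→(start, suffix):
  0 → (14, 'abbaedbehabgdh')
  1 → (23, 'abgdh')
  2 → (9, 'accdbabbaedbehabgdh')
  3 → (17, 'aedbehabgdh')
  4 → (4, 'afgdfaccdbabbaedbehabgdh')
  5 → (1, 'ahgafgdfaccdbabbaedbehabgdh')
  6 → (13, 'babbaedbehabgdh')
  7 → (16, 'baedbehabgdh')
  8 → (0, 'bahgafgdfaccdbabbaedbehabgdh')
  9 → (15, 'bbaedbehabgdh')
  10 → (20, 'behabgdh')
  11 → (24, 'bgdh')
  12 → (10, 'ccdbabbaedbehabgdh')
  13 → (11, 'cdbabbaedbehabgdh')
  14 → (12, 'dbabbaedbehabgdh')
  15 → (19, 'dbehabgdh')
  16 → (7, 'dfaccdbabbaedbehabgdh')
  17 → (26, 'dh')
  18 → (18, 'edbehabgdh')
  19 → (21, 'ehabgdh')
  20 → (8, 'faccdbabbaedbehabgdh')
  21 → (5, 'fgdfaccdbabbaedbehabgdh')
  22 → (3, 'gafgdfaccdbabbaedbehabgdh')
  23 → (6, 'gdfaccdbabbaedbehabgdh')
  24 → (25, 'gdh')
  25 → (27, 'h')
  26 → (22, 'habgdh')
  27 → (2, 'hgafgdfaccdbabbaedbehabgdh')

SA = [14, 23, 9, 17, 4, 1, 13, 16, 0, 15, 20, 24, 10, 11, 12, 19, 7, 26, 18, 21, 8, 5, 3, 6, 25, 27, 22, 2]
[i] adj suffixes → lcp
  [1] 14/23 → 2 ('ab')
  [2] 23/9 → 1 ('a')
  [3] 9/17 → 1 ('a')
  [4] 17/4 → 1 ('a')
  [5] 4/1 → 1 ('a')
  [6] 1/13 → 0 ('')
  [7] 13/16 → 2 ('ba')
  [8] 16/0 → 2 ('ba')
  [9] 0/15 → 1 ('b')
  [10] 15/20 → 1 ('b')
  [11] 20/24 → 1 ('b')
  [12] 24/10 → 0 ('')
  [13] 10/11 → 1 ('c')
  [14] 11/12 → 0 ('')
  [15] 12/19 → 2 ('db')
  [16] 19/7 → 1 ('d')
  [17] 7/26 → 1 ('d')
  [18] 26/18 → 0 ('')
  [19] 18/21 → 1 ('e')
  [20] 21/8 → 0 ('')
  [21] 8/5 → 1 ('f')
  [22] 5/3 → 0 ('')
  [23] 3/6 → 1 ('g')
  [24] 6/25 → 2 ('gd')
  [25] 25/27 → 0 ('')
  [26] 27/22 → 1 ('h')
  [27] 22/2 → 1 ('h')

[0, 2, 1, 1, 1, 1, 0, 2, 2, 1, 1, 1, 0, 1, 0, 2, 1, 1, 0, 1, 0, 1, 0, 1, 2, 0, 1, 1]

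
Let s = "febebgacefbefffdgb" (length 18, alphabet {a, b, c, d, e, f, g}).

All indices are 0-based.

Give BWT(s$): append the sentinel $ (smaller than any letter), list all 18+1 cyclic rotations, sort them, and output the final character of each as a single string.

bggefeaffbcbef$febd

rank  rotation             last
    0  $febebgacefbefffdgb  b
    1  acefbefffdgb$febebg  g
    2  b$febebgacefbefffdg  g
    3  bebgacefbefffdgb$fe  e
    4  befffdgb$febebgacef  f
    5  bgacefbefffdgb$febe  e
    6  cefbefffdgb$febebga  a
    7  dgb$febebgacefbefff  f
    8  ebebgacefbefffdgb$f  f
    9  ebgacefbefffdgb$feb  b
   10  efbefffdgb$febebgac  c
   11  efffdgb$febebgacefb  b
   12  fbefffdgb$febebgace  e
   13  fdgb$febebgacefbeff  f
   14  febebgacefbefffdgb$  $
   15  ffdgb$febebgacefbef  f
   16  fffdgb$febebgacefbe  e
   17  gacefbefffdgb$febeb  b
   18  gb$febebgacefbefffd  d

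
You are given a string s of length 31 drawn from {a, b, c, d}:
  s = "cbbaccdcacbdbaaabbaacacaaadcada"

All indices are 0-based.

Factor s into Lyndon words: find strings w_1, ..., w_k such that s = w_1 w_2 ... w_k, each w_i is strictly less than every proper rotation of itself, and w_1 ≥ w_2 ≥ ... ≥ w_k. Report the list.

emit factor 1: 'c' (i=0, period=1)
emit factor 2: 'b' (i=1, period=1)
emit factor 3: 'b' (i=2, period=1)
emit factor 4: 'accdc' (i=3, period=5)
emit factor 5: 'acbdb' (i=8, period=5)
emit factor 6: 'aaabbaacacaaadcad' (i=13, period=17)
emit factor 7: 'a' (i=30, period=1)

["c", "b", "b", "accdc", "acbdb", "aaabbaacacaaadcad", "a"]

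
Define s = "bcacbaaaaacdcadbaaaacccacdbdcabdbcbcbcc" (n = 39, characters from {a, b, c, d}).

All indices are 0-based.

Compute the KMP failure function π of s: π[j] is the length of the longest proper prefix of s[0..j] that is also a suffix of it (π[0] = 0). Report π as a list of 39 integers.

[0, 0, 0, 0, 1, 0, 0, 0, 0, 0, 0, 0, 0, 0, 0, 1, 0, 0, 0, 0, 0, 0, 0, 0, 0, 0, 1, 0, 0, 0, 1, 0, 1, 2, 1, 2, 1, 2, 0]

π[0] = 0
j=1 s[j]='c': π[1]=0 (border '')
j=2 s[j]='a': π[2]=0 (border '')
j=3 s[j]='c': π[3]=0 (border '')
j=4 s[j]='b': π[4]=1 (border 'b')
j=5 s[j]='a': k: 1→0; π[5]=0 (border '')
j=6 s[j]='a': π[6]=0 (border '')
j=7 s[j]='a': π[7]=0 (border '')
j=8 s[j]='a': π[8]=0 (border '')
j=9 s[j]='a': π[9]=0 (border '')
j=10 s[j]='c': π[10]=0 (border '')
j=11 s[j]='d': π[11]=0 (border '')
j=12 s[j]='c': π[12]=0 (border '')
j=13 s[j]='a': π[13]=0 (border '')
j=14 s[j]='d': π[14]=0 (border '')
j=15 s[j]='b': π[15]=1 (border 'b')
j=16 s[j]='a': k: 1→0; π[16]=0 (border '')
j=17 s[j]='a': π[17]=0 (border '')
j=18 s[j]='a': π[18]=0 (border '')
j=19 s[j]='a': π[19]=0 (border '')
j=20 s[j]='c': π[20]=0 (border '')
j=21 s[j]='c': π[21]=0 (border '')
j=22 s[j]='c': π[22]=0 (border '')
j=23 s[j]='a': π[23]=0 (border '')
j=24 s[j]='c': π[24]=0 (border '')
j=25 s[j]='d': π[25]=0 (border '')
j=26 s[j]='b': π[26]=1 (border 'b')
j=27 s[j]='d': k: 1→0; π[27]=0 (border '')
j=28 s[j]='c': π[28]=0 (border '')
j=29 s[j]='a': π[29]=0 (border '')
j=30 s[j]='b': π[30]=1 (border 'b')
j=31 s[j]='d': k: 1→0; π[31]=0 (border '')
j=32 s[j]='b': π[32]=1 (border 'b')
j=33 s[j]='c': π[33]=2 (border 'bc')
j=34 s[j]='b': k: 2→0; π[34]=1 (border 'b')
j=35 s[j]='c': π[35]=2 (border 'bc')
j=36 s[j]='b': k: 2→0; π[36]=1 (border 'b')
j=37 s[j]='c': π[37]=2 (border 'bc')
j=38 s[j]='c': k: 2→0; π[38]=0 (border '')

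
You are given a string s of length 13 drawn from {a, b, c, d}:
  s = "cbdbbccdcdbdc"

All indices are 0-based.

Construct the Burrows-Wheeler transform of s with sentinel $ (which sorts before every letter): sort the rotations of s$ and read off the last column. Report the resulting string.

cdbcdd$bdcbcbc

rank  rotation        last
    0  $cbdbbccdcdbdc  c
    1  bbccdcdbdc$cbd  d
    2  bccdcdbdc$cbdb  b
    3  bdbbccdcdbdc$c  c
    4  bdc$cbdbbccdcd  d
    5  c$cbdbbccdcdbd  d
    6  cbdbbccdcdbdc$  $
    7  ccdcdbdc$cbdbb  b
    8  cdbdc$cbdbbccd  d
    9  cdcdbdc$cbdbbc  c
   10  dbbccdcdbdc$cb  b
   11  dbdc$cbdbbccdc  c
   12  dc$cbdbbccdcdb  b
   13  dcdbdc$cbdbbcc  c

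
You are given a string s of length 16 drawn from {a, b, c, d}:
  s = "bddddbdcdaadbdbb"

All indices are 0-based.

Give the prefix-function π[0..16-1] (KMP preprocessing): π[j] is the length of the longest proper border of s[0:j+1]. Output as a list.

π[0] = 0
j=1 s[j]='d': π[1]=0 (border '')
j=2 s[j]='d': π[2]=0 (border '')
j=3 s[j]='d': π[3]=0 (border '')
j=4 s[j]='d': π[4]=0 (border '')
j=5 s[j]='b': π[5]=1 (border 'b')
j=6 s[j]='d': π[6]=2 (border 'bd')
j=7 s[j]='c': k: 2→0; π[7]=0 (border '')
j=8 s[j]='d': π[8]=0 (border '')
j=9 s[j]='a': π[9]=0 (border '')
j=10 s[j]='a': π[10]=0 (border '')
j=11 s[j]='d': π[11]=0 (border '')
j=12 s[j]='b': π[12]=1 (border 'b')
j=13 s[j]='d': π[13]=2 (border 'bd')
j=14 s[j]='b': k: 2→0; π[14]=1 (border 'b')
j=15 s[j]='b': k: 1→0; π[15]=1 (border 'b')

[0, 0, 0, 0, 0, 1, 2, 0, 0, 0, 0, 0, 1, 2, 1, 1]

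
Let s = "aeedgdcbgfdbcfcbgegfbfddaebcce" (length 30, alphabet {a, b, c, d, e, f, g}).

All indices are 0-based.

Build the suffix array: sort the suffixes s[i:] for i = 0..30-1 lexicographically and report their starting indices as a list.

rank | idx | suffix
   0 |  24 | aebcce
   1 |   0 | aeedgdcbgfdbcfcbgegfbfddaebcce
   2 |  26 | bcce
   3 |  11 | bcfcbgegfbfddaebcce
   4 |  20 | bfddaebcce
   5 |  15 | bgegfbfddaebcce
   6 |   7 | bgfdbcfcbgegfbfddaebcce
   7 |  14 | cbgegfbfddaebcce
   8 |   6 | cbgfdbcfcbgegfbfddaebcce
   9 |  27 | cce
  10 |  28 | ce
  11 |  12 | cfcbgegfbfddaebcce
  12 |  23 | daebcce
  13 |  10 | dbcfcbgegfbfddaebcce
  14 |   5 | dcbgfdbcfcbgegfbfddaebcce
  15 |  22 | ddaebcce
  16 |   3 | dgdcbgfdbcfcbgegfbfddaebcce
  17 |  29 | e
  18 |  25 | ebcce
  19 |   2 | edgdcbgfdbcfcbgegfbfddaebcce
  20 |   1 | eedgdcbgfdbcfcbgegfbfddaebcce
  21 |  17 | egfbfddaebcce
  22 |  19 | fbfddaebcce
  23 |  13 | fcbgegfbfddaebcce
  24 |   9 | fdbcfcbgegfbfddaebcce
  25 |  21 | fddaebcce
  26 |   4 | gdcbgfdbcfcbgegfbfddaebcce
  27 |  16 | gegfbfddaebcce
  28 |  18 | gfbfddaebcce
  29 |   8 | gfdbcfcbgegfbfddaebcce

[24, 0, 26, 11, 20, 15, 7, 14, 6, 27, 28, 12, 23, 10, 5, 22, 3, 29, 25, 2, 1, 17, 19, 13, 9, 21, 4, 16, 18, 8]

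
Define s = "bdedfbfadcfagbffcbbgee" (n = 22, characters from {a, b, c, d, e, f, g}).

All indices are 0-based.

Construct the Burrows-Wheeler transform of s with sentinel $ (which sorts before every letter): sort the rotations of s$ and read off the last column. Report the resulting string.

rank  rotation                 last
    0  $bdedfbfadcfagbffcbbgee  e
    1  adcfagbffcbbgee$bdedfbf  f
    2  agbffcbbgee$bdedfbfadcf  f
    3  bbgee$bdedfbfadcfagbffc  c
    4  bdedfbfadcfagbffcbbgee$  $
    5  bfadcfagbffcbbgee$bdedf  f
    6  bffcbbgee$bdedfbfadcfag  g
    7  bgee$bdedfbfadcfagbffcb  b
    8  cbbgee$bdedfbfadcfagbff  f
    9  cfagbffcbbgee$bdedfbfad  d
   10  dcfagbffcbbgee$bdedfbfa  a
   11  dedfbfadcfagbffcbbgee$b  b
   12  dfbfadcfagbffcbbgee$bde  e
   13  e$bdedfbfadcfagbffcbbge  e
   14  edfbfadcfagbffcbbgee$bd  d
   15  ee$bdedfbfadcfagbffcbbg  g
   16  fadcfagbffcbbgee$bdedfb  b
   17  fagbffcbbgee$bdedfbfadc  c
   18  fbfadcfagbffcbbgee$bded  d
   19  fcbbgee$bdedfbfadcfagbf  f
   20  ffcbbgee$bdedfbfadcfagb  b
   21  gbffcbbgee$bdedfbfadcfa  a
   22  gee$bdedfbfadcfagbffcbb  b

effc$fgbfdabeedgbcdfbab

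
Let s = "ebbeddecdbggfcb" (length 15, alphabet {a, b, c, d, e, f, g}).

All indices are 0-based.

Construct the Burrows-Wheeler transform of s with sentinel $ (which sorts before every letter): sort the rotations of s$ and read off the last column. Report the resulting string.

rank  rotation          last
    0  $ebbeddecdbggfcb  b
    1  b$ebbeddecdbggfc  c
    2  bbeddecdbggfcb$e  e
    3  beddecdbggfcb$eb  b
    4  bggfcb$ebbeddecd  d
    5  cb$ebbeddecdbggf  f
    6  cdbggfcb$ebbedde  e
    7  dbggfcb$ebbeddec  c
    8  ddecdbggfcb$ebbe  e
    9  decdbggfcb$ebbed  d
   10  ebbeddecdbggfcb$  $
   11  ecdbggfcb$ebbedd  d
   12  eddecdbggfcb$ebb  b
   13  fcb$ebbeddecdbgg  g
   14  gfcb$ebbeddecdbg  g
   15  ggfcb$ebbeddecdb  b

bcebdfeced$dbggb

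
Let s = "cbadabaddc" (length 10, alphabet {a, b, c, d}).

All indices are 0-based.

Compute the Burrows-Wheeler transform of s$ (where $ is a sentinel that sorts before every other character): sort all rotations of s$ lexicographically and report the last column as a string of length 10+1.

cdbbcad$ada

rank  rotation     last
    0  $cbadabaddc  c
    1  abaddc$cbad  d
    2  adabaddc$cb  b
    3  addc$cbadab  b
    4  badabaddc$c  c
    5  baddc$cbada  a
    6  c$cbadabadd  d
    7  cbadabaddc$  $
    8  dabaddc$cba  a
    9  dc$cbadabad  d
   10  ddc$cbadaba  a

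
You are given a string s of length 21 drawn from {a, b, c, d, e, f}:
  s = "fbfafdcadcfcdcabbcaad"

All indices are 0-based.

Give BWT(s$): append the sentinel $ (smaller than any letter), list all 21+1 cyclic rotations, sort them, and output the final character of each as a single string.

rank  rotation                last
    0  $fbfafdcadcfcdcabbcaad  d
    1  aad$fbfafdcadcfcdcabbc  c
    2  abbcaad$fbfafdcadcfcdc  c
    3  ad$fbfafdcadcfcdcabbca  a
    4  adcfcdcabbcaad$fbfafdc  c
    5  afdcadcfcdcabbcaad$fbf  f
    6  bbcaad$fbfafdcadcfcdca  a
    7  bcaad$fbfafdcadcfcdcab  b
    8  bfafdcadcfcdcabbcaad$f  f
    9  caad$fbfafdcadcfcdcabb  b
   10  cabbcaad$fbfafdcadcfcd  d
   11  cadcfcdcabbcaad$fbfafd  d
   12  cdcabbcaad$fbfafdcadcf  f
   13  cfcdcabbcaad$fbfafdcad  d
   14  d$fbfafdcadcfcdcabbcaa  a
   15  dcabbcaad$fbfafdcadcfc  c
   16  dcadcfcdcabbcaad$fbfaf  f
   17  dcfcdcabbcaad$fbfafdca  a
   18  fafdcadcfcdcabbcaad$fb  b
   19  fbfafdcadcfcdcabbcaad$  $
   20  fcdcabbcaad$fbfafdcadc  c
   21  fdcadcfcdcabbcaad$fbfa  a

dccacfabfbddfdacfab$ca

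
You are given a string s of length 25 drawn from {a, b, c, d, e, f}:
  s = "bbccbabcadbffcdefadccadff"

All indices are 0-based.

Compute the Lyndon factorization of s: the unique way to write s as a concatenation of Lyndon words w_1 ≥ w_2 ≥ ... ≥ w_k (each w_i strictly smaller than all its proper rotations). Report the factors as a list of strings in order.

["bbcc", "b", "abcadbffcdefadccadff"]

emit factor 1: 'bbcc' (i=0, period=4)
emit factor 2: 'b' (i=4, period=1)
emit factor 3: 'abcadbffcdefadccadff' (i=5, period=20)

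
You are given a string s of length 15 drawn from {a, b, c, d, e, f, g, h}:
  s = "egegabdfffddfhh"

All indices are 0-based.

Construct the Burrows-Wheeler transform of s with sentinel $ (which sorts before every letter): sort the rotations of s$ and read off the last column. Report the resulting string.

rank  rotation          last
    0  $egegabdfffddfhh  h
    1  abdfffddfhh$egeg  g
    2  bdfffddfhh$egega  a
    3  ddfhh$egegabdfff  f
    4  dfffddfhh$egegab  b
    5  dfhh$egegabdfffd  d
    6  egabdfffddfhh$eg  g
    7  egegabdfffddfhh$  $
    8  fddfhh$egegabdff  f
    9  ffddfhh$egegabdf  f
   10  fffddfhh$egegabd  d
   11  fhh$egegabdfffdd  d
   12  gabdfffddfhh$ege  e
   13  gegabdfffddfhh$e  e
   14  h$egegabdfffddfh  h
   15  hh$egegabdfffddf  f

hgafbdg$ffddeehf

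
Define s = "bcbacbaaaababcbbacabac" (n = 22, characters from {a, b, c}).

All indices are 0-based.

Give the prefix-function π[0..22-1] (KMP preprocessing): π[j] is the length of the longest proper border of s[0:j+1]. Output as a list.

[0, 0, 1, 0, 0, 1, 0, 0, 0, 0, 1, 0, 1, 2, 3, 1, 0, 0, 0, 1, 0, 0]

π[0] = 0
j=1 s[j]='c': π[1]=0 (border '')
j=2 s[j]='b': π[2]=1 (border 'b')
j=3 s[j]='a': k: 1→0; π[3]=0 (border '')
j=4 s[j]='c': π[4]=0 (border '')
j=5 s[j]='b': π[5]=1 (border 'b')
j=6 s[j]='a': k: 1→0; π[6]=0 (border '')
j=7 s[j]='a': π[7]=0 (border '')
j=8 s[j]='a': π[8]=0 (border '')
j=9 s[j]='a': π[9]=0 (border '')
j=10 s[j]='b': π[10]=1 (border 'b')
j=11 s[j]='a': k: 1→0; π[11]=0 (border '')
j=12 s[j]='b': π[12]=1 (border 'b')
j=13 s[j]='c': π[13]=2 (border 'bc')
j=14 s[j]='b': π[14]=3 (border 'bcb')
j=15 s[j]='b': k: 3→1→0; π[15]=1 (border 'b')
j=16 s[j]='a': k: 1→0; π[16]=0 (border '')
j=17 s[j]='c': π[17]=0 (border '')
j=18 s[j]='a': π[18]=0 (border '')
j=19 s[j]='b': π[19]=1 (border 'b')
j=20 s[j]='a': k: 1→0; π[20]=0 (border '')
j=21 s[j]='c': π[21]=0 (border '')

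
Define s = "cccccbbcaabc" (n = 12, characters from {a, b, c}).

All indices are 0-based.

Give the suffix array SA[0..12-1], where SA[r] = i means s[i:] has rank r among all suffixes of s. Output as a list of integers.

rank→(start, suffix):
  0 → (8, 'aabc')
  1 → (9, 'abc')
  2 → (5, 'bbcaabc')
  3 → (10, 'bc')
  4 → (6, 'bcaabc')
  5 → (11, 'c')
  6 → (7, 'caabc')
  7 → (4, 'cbbcaabc')
  8 → (3, 'ccbbcaabc')
  9 → (2, 'cccbbcaabc')
  10 → (1, 'ccccbbcaabc')
  11 → (0, 'cccccbbcaabc')

[8, 9, 5, 10, 6, 11, 7, 4, 3, 2, 1, 0]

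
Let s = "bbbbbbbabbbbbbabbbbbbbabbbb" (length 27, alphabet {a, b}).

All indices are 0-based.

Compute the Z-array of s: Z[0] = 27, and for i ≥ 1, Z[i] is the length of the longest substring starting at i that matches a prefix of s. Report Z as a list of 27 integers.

[27, 6, 5, 4, 3, 2, 1, 0, 6, 5, 4, 3, 2, 1, 0, 12, 6, 5, 4, 3, 2, 1, 0, 4, 3, 2, 1]

Z[0]=27
i=1: i≥r, start 0; Z[1]=6 extend→box=[1,7)
i=2: min(r-i=5, Z[1]=6)=5; Z[2]=5
i=3: min(r-i=4, Z[2]=5)=4; Z[3]=4
i=4: min(r-i=3, Z[3]=4)=3; Z[4]=3
i=5: min(r-i=2, Z[4]=3)=2; Z[5]=2
i=6: min(r-i=1, Z[5]=2)=1; Z[6]=1
i=7: i≥r, start 0; Z[7]=0
i=8: i≥r, start 0; Z[8]=6 extend→box=[8,14)
i=9: min(r-i=5, Z[1]=6)=5; Z[9]=5
i=10: min(r-i=4, Z[2]=5)=4; Z[10]=4
i=11: min(r-i=3, Z[3]=4)=3; Z[11]=3
i=12: min(r-i=2, Z[4]=3)=2; Z[12]=2
i=13: min(r-i=1, Z[5]=2)=1; Z[13]=1
i=14: i≥r, start 0; Z[14]=0
i=15: i≥r, start 0; Z[15]=12 extend→box=[15,27)
i=16: min(r-i=11, Z[1]=6)=6; Z[16]=6
i=17: min(r-i=10, Z[2]=5)=5; Z[17]=5
i=18: min(r-i=9, Z[3]=4)=4; Z[18]=4
i=19: min(r-i=8, Z[4]=3)=3; Z[19]=3
i=20: min(r-i=7, Z[5]=2)=2; Z[20]=2
i=21: min(r-i=6, Z[6]=1)=1; Z[21]=1
i=22: min(r-i=5, Z[7]=0)=0; Z[22]=0
i=23: min(r-i=4, Z[8]=6)=4; Z[23]=4
i=24: min(r-i=3, Z[9]=5)=3; Z[24]=3
i=25: min(r-i=2, Z[10]=4)=2; Z[25]=2
i=26: min(r-i=1, Z[11]=3)=1; Z[26]=1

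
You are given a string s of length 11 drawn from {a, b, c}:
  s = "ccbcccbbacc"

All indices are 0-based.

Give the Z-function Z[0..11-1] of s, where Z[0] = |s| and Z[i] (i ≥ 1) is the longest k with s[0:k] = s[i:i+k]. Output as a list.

[11, 1, 0, 2, 3, 1, 0, 0, 0, 2, 1]

Z[0]=11
i=1: fresh scan; Z[1]=1 grow→box=[1,2)
i=2: fresh scan; Z[2]=0
i=3: fresh scan; Z[3]=2 grow→box=[3,5)
i=4: min(r-i=1, Z[1]=1)=1; Z[4]=3 grow→box=[4,7)
i=5: min(r-i=2, Z[1]=1)=1; Z[5]=1
i=6: min(r-i=1, Z[2]=0)=0; Z[6]=0
i=7: fresh scan; Z[7]=0
i=8: fresh scan; Z[8]=0
i=9: fresh scan; Z[9]=2 grow→box=[9,11)
i=10: min(r-i=1, Z[1]=1)=1; Z[10]=1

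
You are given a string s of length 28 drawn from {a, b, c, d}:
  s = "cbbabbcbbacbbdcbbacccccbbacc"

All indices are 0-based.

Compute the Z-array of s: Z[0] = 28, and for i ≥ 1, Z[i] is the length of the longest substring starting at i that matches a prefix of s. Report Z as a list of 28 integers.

Z[0]=28
i=1: outside box; Z[1]=0
i=2: outside box; Z[2]=0
i=3: outside box; Z[3]=0
i=4: outside box; Z[4]=0
i=5: outside box; Z[5]=0
i=6: outside box; Z[6]=4 scan→box=[6,10)
i=7: min(r-i=3, Z[1]=0)=0; Z[7]=0
i=8: min(r-i=2, Z[2]=0)=0; Z[8]=0
i=9: min(r-i=1, Z[3]=0)=0; Z[9]=0
i=10: outside box; Z[10]=3 scan→box=[10,13)
i=11: min(r-i=2, Z[1]=0)=0; Z[11]=0
i=12: min(r-i=1, Z[2]=0)=0; Z[12]=0
i=13: outside box; Z[13]=0
i=14: outside box; Z[14]=4 scan→box=[14,18)
i=15: min(r-i=3, Z[1]=0)=0; Z[15]=0
i=16: min(r-i=2, Z[2]=0)=0; Z[16]=0
i=17: min(r-i=1, Z[3]=0)=0; Z[17]=0
i=18: outside box; Z[18]=1 scan→box=[18,19)
i=19: outside box; Z[19]=1 scan→box=[19,20)
i=20: outside box; Z[20]=1 scan→box=[20,21)
i=21: outside box; Z[21]=1 scan→box=[21,22)
i=22: outside box; Z[22]=4 scan→box=[22,26)
i=23: min(r-i=3, Z[1]=0)=0; Z[23]=0
i=24: min(r-i=2, Z[2]=0)=0; Z[24]=0
i=25: min(r-i=1, Z[3]=0)=0; Z[25]=0
i=26: outside box; Z[26]=1 scan→box=[26,27)
i=27: outside box; Z[27]=1 scan→box=[27,28)

[28, 0, 0, 0, 0, 0, 4, 0, 0, 0, 3, 0, 0, 0, 4, 0, 0, 0, 1, 1, 1, 1, 4, 0, 0, 0, 1, 1]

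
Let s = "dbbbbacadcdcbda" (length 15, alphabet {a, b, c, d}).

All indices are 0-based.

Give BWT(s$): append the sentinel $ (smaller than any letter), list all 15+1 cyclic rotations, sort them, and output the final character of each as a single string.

adbcbbbdcaddb$ca

rank  rotation          last
    0  $dbbbbacadcdcbda  a
    1  a$dbbbbacadcdcbd  d
    2  acadcdcbda$dbbbb  b
    3  adcdcbda$dbbbbac  c
    4  bacadcdcbda$dbbb  b
    5  bbacadcdcbda$dbb  b
    6  bbbacadcdcbda$db  b
    7  bbbbacadcdcbda$d  d
    8  bda$dbbbbacadcdc  c
    9  cadcdcbda$dbbbba  a
   10  cbda$dbbbbacadcd  d
   11  cdcbda$dbbbbacad  d
   12  da$dbbbbacadcdcb  b
   13  dbbbbacadcdcbda$  $
   14  dcbda$dbbbbacadc  c
   15  dcdcbda$dbbbbaca  a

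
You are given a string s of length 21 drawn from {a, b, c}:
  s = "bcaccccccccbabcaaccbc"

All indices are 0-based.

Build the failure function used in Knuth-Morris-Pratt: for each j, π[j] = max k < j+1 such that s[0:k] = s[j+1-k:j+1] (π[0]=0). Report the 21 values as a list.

π[0] = 0
j=1 s[j]='c': π[1]=0 (border '')
j=2 s[j]='a': π[2]=0 (border '')
j=3 s[j]='c': π[3]=0 (border '')
j=4 s[j]='c': π[4]=0 (border '')
j=5 s[j]='c': π[5]=0 (border '')
j=6 s[j]='c': π[6]=0 (border '')
j=7 s[j]='c': π[7]=0 (border '')
j=8 s[j]='c': π[8]=0 (border '')
j=9 s[j]='c': π[9]=0 (border '')
j=10 s[j]='c': π[10]=0 (border '')
j=11 s[j]='b': π[11]=1 (border 'b')
j=12 s[j]='a': k: 1→0; π[12]=0 (border '')
j=13 s[j]='b': π[13]=1 (border 'b')
j=14 s[j]='c': π[14]=2 (border 'bc')
j=15 s[j]='a': π[15]=3 (border 'bca')
j=16 s[j]='a': k: 3→0; π[16]=0 (border '')
j=17 s[j]='c': π[17]=0 (border '')
j=18 s[j]='c': π[18]=0 (border '')
j=19 s[j]='b': π[19]=1 (border 'b')
j=20 s[j]='c': π[20]=2 (border 'bc')

[0, 0, 0, 0, 0, 0, 0, 0, 0, 0, 0, 1, 0, 1, 2, 3, 0, 0, 0, 1, 2]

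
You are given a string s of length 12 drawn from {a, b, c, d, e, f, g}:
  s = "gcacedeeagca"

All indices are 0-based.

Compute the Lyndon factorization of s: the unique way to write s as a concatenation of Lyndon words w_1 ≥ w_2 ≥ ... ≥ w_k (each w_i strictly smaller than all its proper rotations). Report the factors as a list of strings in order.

["g", "c", "acedeeagc", "a"]

emit factor 1: 'g' (i=0, period=1)
emit factor 2: 'c' (i=1, period=1)
emit factor 3: 'acedeeagc' (i=2, period=9)
emit factor 4: 'a' (i=11, period=1)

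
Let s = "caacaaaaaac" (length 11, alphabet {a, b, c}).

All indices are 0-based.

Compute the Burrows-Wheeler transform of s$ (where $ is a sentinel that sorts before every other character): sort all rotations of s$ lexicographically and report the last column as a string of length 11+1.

rank  rotation      last
    0  $caacaaaaaac  c
    1  aaaaaac$caac  c
    2  aaaaac$caaca  a
    3  aaaac$caacaa  a
    4  aaac$caacaaa  a
    5  aac$caacaaaa  a
    6  aacaaaaaac$c  c
    7  ac$caacaaaaa  a
    8  acaaaaaac$ca  a
    9  c$caacaaaaaa  a
   10  caaaaaac$caa  a
   11  caacaaaaaac$  $

ccaaaacaaaa$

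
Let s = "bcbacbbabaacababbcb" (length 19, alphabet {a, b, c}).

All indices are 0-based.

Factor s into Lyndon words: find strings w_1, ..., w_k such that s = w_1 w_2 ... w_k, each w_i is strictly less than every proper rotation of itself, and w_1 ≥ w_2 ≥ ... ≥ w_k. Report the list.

["bc", "b", "acbb", "ab", "aacababbcb"]

emit factor 1: 'bc' (i=0, period=2)
emit factor 2: 'b' (i=2, period=1)
emit factor 3: 'acbb' (i=3, period=4)
emit factor 4: 'ab' (i=7, period=2)
emit factor 5: 'aacababbcb' (i=9, period=10)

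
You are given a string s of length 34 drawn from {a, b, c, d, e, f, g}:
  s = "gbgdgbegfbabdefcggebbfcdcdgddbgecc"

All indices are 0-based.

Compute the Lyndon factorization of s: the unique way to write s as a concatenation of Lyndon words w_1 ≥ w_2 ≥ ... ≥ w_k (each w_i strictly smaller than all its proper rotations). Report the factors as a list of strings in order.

["g", "bgdg", "begf", "b", "abdefcggebbfcdcdgddbgecc"]

emit factor 1: 'g' (i=0, period=1)
emit factor 2: 'bgdg' (i=1, period=4)
emit factor 3: 'begf' (i=5, period=4)
emit factor 4: 'b' (i=9, period=1)
emit factor 5: 'abdefcggebbfcdcdgddbgecc' (i=10, period=24)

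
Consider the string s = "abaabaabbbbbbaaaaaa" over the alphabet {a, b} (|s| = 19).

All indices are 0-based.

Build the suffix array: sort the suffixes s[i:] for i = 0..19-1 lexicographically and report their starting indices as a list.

[18, 17, 16, 15, 14, 13, 2, 5, 0, 3, 6, 12, 1, 4, 11, 10, 9, 8, 7]

rank→(start, suffix):
  0 → (18, 'a')
  1 → (17, 'aa')
  2 → (16, 'aaa')
  3 → (15, 'aaaa')
  4 → (14, 'aaaaa')
  5 → (13, 'aaaaaa')
  6 → (2, 'aabaabbbbbbaaaaaa')
  7 → (5, 'aabbbbbbaaaaaa')
  8 → (0, 'abaabaabbbbbbaaaaaa')
  9 → (3, 'abaabbbbbbaaaaaa')
  10 → (6, 'abbbbbbaaaaaa')
  11 → (12, 'baaaaaa')
  12 → (1, 'baabaabbbbbbaaaaaa')
  13 → (4, 'baabbbbbbaaaaaa')
  14 → (11, 'bbaaaaaa')
  15 → (10, 'bbbaaaaaa')
  16 → (9, 'bbbbaaaaaa')
  17 → (8, 'bbbbbaaaaaa')
  18 → (7, 'bbbbbbaaaaaa')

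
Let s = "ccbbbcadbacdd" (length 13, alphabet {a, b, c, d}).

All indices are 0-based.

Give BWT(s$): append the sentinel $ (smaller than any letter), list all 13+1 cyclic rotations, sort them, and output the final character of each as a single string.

dbcdcbbbc$adac

rank  rotation        last
    0  $ccbbbcadbacdd  d
    1  acdd$ccbbbcadb  b
    2  adbacdd$ccbbbc  c
    3  bacdd$ccbbbcad  d
    4  bbbcadbacdd$cc  c
    5  bbcadbacdd$ccb  b
    6  bcadbacdd$ccbb  b
    7  cadbacdd$ccbbb  b
    8  cbbbcadbacdd$c  c
    9  ccbbbcadbacdd$  $
   10  cdd$ccbbbcadba  a
   11  d$ccbbbcadbacd  d
   12  dbacdd$ccbbbca  a
   13  dd$ccbbbcadbac  c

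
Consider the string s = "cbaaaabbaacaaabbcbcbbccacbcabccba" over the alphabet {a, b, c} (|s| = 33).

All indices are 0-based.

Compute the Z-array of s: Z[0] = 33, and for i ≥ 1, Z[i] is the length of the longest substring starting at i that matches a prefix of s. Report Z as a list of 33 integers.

[33, 0, 0, 0, 0, 0, 0, 0, 0, 0, 1, 0, 0, 0, 0, 0, 2, 0, 2, 0, 0, 1, 1, 0, 2, 0, 1, 0, 0, 1, 3, 0, 0]

Z[0]=33
i=1: outside box; Z[1]=0
i=2: outside box; Z[2]=0
i=3: outside box; Z[3]=0
i=4: outside box; Z[4]=0
i=5: outside box; Z[5]=0
i=6: outside box; Z[6]=0
i=7: outside box; Z[7]=0
i=8: outside box; Z[8]=0
i=9: outside box; Z[9]=0
i=10: outside box; Z[10]=1 grow→box=[10,11)
i=11: outside box; Z[11]=0
i=12: outside box; Z[12]=0
i=13: outside box; Z[13]=0
i=14: outside box; Z[14]=0
i=15: outside box; Z[15]=0
i=16: outside box; Z[16]=2 grow→box=[16,18)
i=17: min(r-i=1, Z[1]=0)=0; Z[17]=0
i=18: outside box; Z[18]=2 grow→box=[18,20)
i=19: min(r-i=1, Z[1]=0)=0; Z[19]=0
i=20: outside box; Z[20]=0
i=21: outside box; Z[21]=1 grow→box=[21,22)
i=22: outside box; Z[22]=1 grow→box=[22,23)
i=23: outside box; Z[23]=0
i=24: outside box; Z[24]=2 grow→box=[24,26)
i=25: min(r-i=1, Z[1]=0)=0; Z[25]=0
i=26: outside box; Z[26]=1 grow→box=[26,27)
i=27: outside box; Z[27]=0
i=28: outside box; Z[28]=0
i=29: outside box; Z[29]=1 grow→box=[29,30)
i=30: outside box; Z[30]=3 grow→box=[30,33)
i=31: min(r-i=2, Z[1]=0)=0; Z[31]=0
i=32: min(r-i=1, Z[2]=0)=0; Z[32]=0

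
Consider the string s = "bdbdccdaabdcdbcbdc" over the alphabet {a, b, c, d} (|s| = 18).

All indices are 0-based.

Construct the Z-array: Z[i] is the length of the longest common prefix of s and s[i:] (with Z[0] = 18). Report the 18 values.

[18, 0, 2, 0, 0, 0, 0, 0, 0, 2, 0, 0, 0, 1, 0, 2, 0, 0]

Z[0]=18
i=1: outside box; Z[1]=0
i=2: outside box; Z[2]=2 extend→box=[2,4)
i=3: min(r-i=1, Z[1]=0)=0; Z[3]=0
i=4: outside box; Z[4]=0
i=5: outside box; Z[5]=0
i=6: outside box; Z[6]=0
i=7: outside box; Z[7]=0
i=8: outside box; Z[8]=0
i=9: outside box; Z[9]=2 extend→box=[9,11)
i=10: min(r-i=1, Z[1]=0)=0; Z[10]=0
i=11: outside box; Z[11]=0
i=12: outside box; Z[12]=0
i=13: outside box; Z[13]=1 extend→box=[13,14)
i=14: outside box; Z[14]=0
i=15: outside box; Z[15]=2 extend→box=[15,17)
i=16: min(r-i=1, Z[1]=0)=0; Z[16]=0
i=17: outside box; Z[17]=0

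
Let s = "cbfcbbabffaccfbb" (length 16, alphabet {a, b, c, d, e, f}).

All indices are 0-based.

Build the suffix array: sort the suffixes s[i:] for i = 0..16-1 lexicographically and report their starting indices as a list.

sorted suffixes:
  #0 SA[0]=6  'abffaccfbb'
  #1 SA[1]=10  'accfbb'
  #2 SA[2]=15  'b'
  #3 SA[3]=5  'babffaccfbb'
  #4 SA[4]=14  'bb'
  #5 SA[5]=4  'bbabffaccfbb'
  #6 SA[6]=1  'bfcbbabffaccfbb'
  #7 SA[7]=7  'bffaccfbb'
  #8 SA[8]=3  'cbbabffaccfbb'
  #9 SA[9]=0  'cbfcbbabffaccfbb'
  #10 SA[10]=11  'ccfbb'
  #11 SA[11]=12  'cfbb'
  #12 SA[12]=9  'faccfbb'
  #13 SA[13]=13  'fbb'
  #14 SA[14]=2  'fcbbabffaccfbb'
  #15 SA[15]=8  'ffaccfbb'

[6, 10, 15, 5, 14, 4, 1, 7, 3, 0, 11, 12, 9, 13, 2, 8]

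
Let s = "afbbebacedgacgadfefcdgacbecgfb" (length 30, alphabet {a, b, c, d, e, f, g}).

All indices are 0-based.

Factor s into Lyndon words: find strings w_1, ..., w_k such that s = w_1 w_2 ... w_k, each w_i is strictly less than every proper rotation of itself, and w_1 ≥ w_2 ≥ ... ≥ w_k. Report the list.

emit factor 1: 'afbbeb' (i=0, period=6)
emit factor 2: 'acedgacgadfefcdg' (i=6, period=16)
emit factor 3: 'acbecgfb' (i=22, period=8)

["afbbeb", "acedgacgadfefcdg", "acbecgfb"]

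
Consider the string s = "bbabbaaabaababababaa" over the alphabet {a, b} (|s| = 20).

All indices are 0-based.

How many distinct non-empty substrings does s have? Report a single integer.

rank | idx | suffix
   0 |  19 | a
   1 |  18 | aa
   2 |   5 | aaabaababababaa
   3 |   6 | aabaababababaa
   4 |   9 | aababababaa
   5 |  16 | abaa
   6 |   7 | abaababababaa
   7 |  14 | ababaa
   8 |  12 | abababaa
   9 |  10 | ababababaa
  10 |   2 | abbaaabaababababaa
  11 |  17 | baa
  12 |   4 | baaabaababababaa
  13 |   8 | baababababaa
  14 |  15 | babaa
  15 |  13 | bababaa
  16 |  11 | babababaa
  17 |   1 | babbaaabaababababaa
  18 |   3 | bbaaabaababababaa
  19 |   0 | bbabbaaabaababababaa

SA = [19, 18, 5, 6, 9, 16, 7, 14, 12, 10, 2, 17, 4, 8, 15, 13, 11, 1, 3, 0]
[i] adj suffixes → lcp
  [1] 19/18 → 1 ('a')
  [2] 18/5 → 2 ('aa')
  [3] 5/6 → 2 ('aa')
  [4] 6/9 → 4 ('aaba')
  [5] 9/16 → 1 ('a')
  [6] 16/7 → 4 ('abaa')
  [7] 7/14 → 3 ('aba')
  [8] 14/12 → 5 ('ababa')
  [9] 12/10 → 7 ('abababa')
  [10] 10/2 → 2 ('ab')
  [11] 2/17 → 0 ('')
  [12] 17/4 → 3 ('baa')
  [13] 4/8 → 3 ('baa')
  [14] 8/15 → 2 ('ba')
  [15] 15/13 → 4 ('baba')
  [16] 13/11 → 6 ('bababa')
  [17] 11/1 → 3 ('bab')
  [18] 1/3 → 1 ('b')
  [19] 3/0 → 3 ('bba')

n(n+1)/2 = 20·21/2 = 210
Σ LCP = 0 + 1 + 2 + 2 + 4 + 1 + 4 + 3 + 5 + 7 + 2 + 0 + 3 + 3 + 2 + 4 + 6 + 3 + 1 + 3 = 56
distinct = 210 − 56 = 154

154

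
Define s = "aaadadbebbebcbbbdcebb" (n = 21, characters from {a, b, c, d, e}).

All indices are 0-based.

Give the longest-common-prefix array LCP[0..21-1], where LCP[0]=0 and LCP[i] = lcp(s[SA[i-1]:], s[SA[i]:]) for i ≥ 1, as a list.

[0, 2, 1, 2, 0, 1, 2, 2, 2, 1, 1, 1, 3, 0, 1, 0, 1, 1, 0, 3, 2]

rank→(start, suffix):
  0 → (0, 'aaadadbebbebcbbbdcebb')
  1 → (1, 'aadadbebbebcbbbdcebb')
  2 → (2, 'adadbebbebcbbbdcebb')
  3 → (4, 'adbebbebcbbbdcebb')
  4 → (20, 'b')
  5 → (19, 'bb')
  6 → (13, 'bbbdcebb')
  7 → (14, 'bbdcebb')
  8 → (8, 'bbebcbbbdcebb')
  9 → (11, 'bcbbbdcebb')
  10 → (15, 'bdcebb')
  11 → (6, 'bebbebcbbbdcebb')
  12 → (9, 'bebcbbbdcebb')
  13 → (12, 'cbbbdcebb')
  14 → (17, 'cebb')
  15 → (3, 'dadbebbebcbbbdcebb')
  16 → (5, 'dbebbebcbbbdcebb')
  17 → (16, 'dcebb')
  18 → (18, 'ebb')
  19 → (7, 'ebbebcbbbdcebb')
  20 → (10, 'ebcbbbdcebb')

SA = [0, 1, 2, 4, 20, 19, 13, 14, 8, 11, 15, 6, 9, 12, 17, 3, 5, 16, 18, 7, 10]
i: (SA[i-1],SA[i]) lcp shared
  1: (0,1) 2 'aa'
  2: (1,2) 1 'a'
  3: (2,4) 2 'ad'
  4: (4,20) 0 ''
  5: (20,19) 1 'b'
  6: (19,13) 2 'bb'
  7: (13,14) 2 'bb'
  8: (14,8) 2 'bb'
  9: (8,11) 1 'b'
  10: (11,15) 1 'b'
  11: (15,6) 1 'b'
  12: (6,9) 3 'beb'
  13: (9,12) 0 ''
  14: (12,17) 1 'c'
  15: (17,3) 0 ''
  16: (3,5) 1 'd'
  17: (5,16) 1 'd'
  18: (16,18) 0 ''
  19: (18,7) 3 'ebb'
  20: (7,10) 2 'eb'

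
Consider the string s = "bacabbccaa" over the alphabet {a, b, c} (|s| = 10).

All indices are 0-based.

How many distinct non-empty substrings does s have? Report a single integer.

sorted suffixes:
  #0 SA[0]=9  'a'
  #1 SA[1]=8  'aa'
  #2 SA[2]=3  'abbccaa'
  #3 SA[3]=1  'acabbccaa'
  #4 SA[4]=0  'bacabbccaa'
  #5 SA[5]=4  'bbccaa'
  #6 SA[6]=5  'bccaa'
  #7 SA[7]=7  'caa'
  #8 SA[8]=2  'cabbccaa'
  #9 SA[9]=6  'ccaa'

SA = [9, 8, 3, 1, 0, 4, 5, 7, 2, 6]
i: (SA[i-1],SA[i]) lcp shared
  1: (9,8) 1 'a'
  2: (8,3) 1 'a'
  3: (3,1) 1 'a'
  4: (1,0) 0 ''
  5: (0,4) 1 'b'
  6: (4,5) 1 'b'
  7: (5,7) 0 ''
  8: (7,2) 2 'ca'
  9: (2,6) 1 'c'

n(n+1)/2 = 10·11/2 = 55
Σ LCP = 0 + 1 + 1 + 1 + 0 + 1 + 1 + 0 + 2 + 1 = 8
distinct = 55 − 8 = 47

47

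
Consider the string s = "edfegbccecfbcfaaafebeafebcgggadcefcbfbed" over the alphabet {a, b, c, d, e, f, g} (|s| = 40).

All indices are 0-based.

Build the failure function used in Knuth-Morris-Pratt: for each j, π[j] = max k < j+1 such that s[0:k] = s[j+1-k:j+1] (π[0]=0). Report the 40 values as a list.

[0, 0, 0, 1, 0, 0, 0, 0, 1, 0, 0, 0, 0, 0, 0, 0, 0, 0, 1, 0, 1, 0, 0, 1, 0, 0, 0, 0, 0, 0, 0, 0, 1, 0, 0, 0, 0, 0, 1, 2]

π[0] = 0
j=1 s[j]='d': π[1]=0 (border '')
j=2 s[j]='f': π[2]=0 (border '')
j=3 s[j]='e': π[3]=1 (border 'e')
j=4 s[j]='g': k: 1→0; π[4]=0 (border '')
j=5 s[j]='b': π[5]=0 (border '')
j=6 s[j]='c': π[6]=0 (border '')
j=7 s[j]='c': π[7]=0 (border '')
j=8 s[j]='e': π[8]=1 (border 'e')
j=9 s[j]='c': k: 1→0; π[9]=0 (border '')
j=10 s[j]='f': π[10]=0 (border '')
j=11 s[j]='b': π[11]=0 (border '')
j=12 s[j]='c': π[12]=0 (border '')
j=13 s[j]='f': π[13]=0 (border '')
j=14 s[j]='a': π[14]=0 (border '')
j=15 s[j]='a': π[15]=0 (border '')
j=16 s[j]='a': π[16]=0 (border '')
j=17 s[j]='f': π[17]=0 (border '')
j=18 s[j]='e': π[18]=1 (border 'e')
j=19 s[j]='b': k: 1→0; π[19]=0 (border '')
j=20 s[j]='e': π[20]=1 (border 'e')
j=21 s[j]='a': k: 1→0; π[21]=0 (border '')
j=22 s[j]='f': π[22]=0 (border '')
j=23 s[j]='e': π[23]=1 (border 'e')
j=24 s[j]='b': k: 1→0; π[24]=0 (border '')
j=25 s[j]='c': π[25]=0 (border '')
j=26 s[j]='g': π[26]=0 (border '')
j=27 s[j]='g': π[27]=0 (border '')
j=28 s[j]='g': π[28]=0 (border '')
j=29 s[j]='a': π[29]=0 (border '')
j=30 s[j]='d': π[30]=0 (border '')
j=31 s[j]='c': π[31]=0 (border '')
j=32 s[j]='e': π[32]=1 (border 'e')
j=33 s[j]='f': k: 1→0; π[33]=0 (border '')
j=34 s[j]='c': π[34]=0 (border '')
j=35 s[j]='b': π[35]=0 (border '')
j=36 s[j]='f': π[36]=0 (border '')
j=37 s[j]='b': π[37]=0 (border '')
j=38 s[j]='e': π[38]=1 (border 'e')
j=39 s[j]='d': π[39]=2 (border 'ed')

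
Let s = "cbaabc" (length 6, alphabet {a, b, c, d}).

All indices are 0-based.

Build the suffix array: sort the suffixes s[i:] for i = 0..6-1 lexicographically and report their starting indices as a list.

[2, 3, 1, 4, 5, 0]

sorted suffixes:
  #0 SA[0]=2  'aabc'
  #1 SA[1]=3  'abc'
  #2 SA[2]=1  'baabc'
  #3 SA[3]=4  'bc'
  #4 SA[4]=5  'c'
  #5 SA[5]=0  'cbaabc'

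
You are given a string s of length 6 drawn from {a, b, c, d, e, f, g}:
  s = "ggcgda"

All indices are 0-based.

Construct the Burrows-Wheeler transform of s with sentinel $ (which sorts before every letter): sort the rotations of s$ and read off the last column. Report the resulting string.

adgggc$

rank  rotation last
    0  $ggcgda  a
    1  a$ggcgd  d
    2  cgda$gg  g
    3  da$ggcg  g
    4  gcgda$g  g
    5  gda$ggc  c
    6  ggcgda$  $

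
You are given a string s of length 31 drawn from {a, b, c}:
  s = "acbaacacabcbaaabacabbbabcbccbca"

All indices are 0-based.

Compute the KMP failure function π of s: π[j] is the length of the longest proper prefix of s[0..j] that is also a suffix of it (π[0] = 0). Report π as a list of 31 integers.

π[0] = 0
j=1 s[j]='c': π[1]=0 (border '')
j=2 s[j]='b': π[2]=0 (border '')
j=3 s[j]='a': π[3]=1 (border 'a')
j=4 s[j]='a': k: 1→0; π[4]=1 (border 'a')
j=5 s[j]='c': π[5]=2 (border 'ac')
j=6 s[j]='a': k: 2→0; π[6]=1 (border 'a')
j=7 s[j]='c': π[7]=2 (border 'ac')
j=8 s[j]='a': k: 2→0; π[8]=1 (border 'a')
j=9 s[j]='b': k: 1→0; π[9]=0 (border '')
j=10 s[j]='c': π[10]=0 (border '')
j=11 s[j]='b': π[11]=0 (border '')
j=12 s[j]='a': π[12]=1 (border 'a')
j=13 s[j]='a': k: 1→0; π[13]=1 (border 'a')
j=14 s[j]='a': k: 1→0; π[14]=1 (border 'a')
j=15 s[j]='b': k: 1→0; π[15]=0 (border '')
j=16 s[j]='a': π[16]=1 (border 'a')
j=17 s[j]='c': π[17]=2 (border 'ac')
j=18 s[j]='a': k: 2→0; π[18]=1 (border 'a')
j=19 s[j]='b': k: 1→0; π[19]=0 (border '')
j=20 s[j]='b': π[20]=0 (border '')
j=21 s[j]='b': π[21]=0 (border '')
j=22 s[j]='a': π[22]=1 (border 'a')
j=23 s[j]='b': k: 1→0; π[23]=0 (border '')
j=24 s[j]='c': π[24]=0 (border '')
j=25 s[j]='b': π[25]=0 (border '')
j=26 s[j]='c': π[26]=0 (border '')
j=27 s[j]='c': π[27]=0 (border '')
j=28 s[j]='b': π[28]=0 (border '')
j=29 s[j]='c': π[29]=0 (border '')
j=30 s[j]='a': π[30]=1 (border 'a')

[0, 0, 0, 1, 1, 2, 1, 2, 1, 0, 0, 0, 1, 1, 1, 0, 1, 2, 1, 0, 0, 0, 1, 0, 0, 0, 0, 0, 0, 0, 1]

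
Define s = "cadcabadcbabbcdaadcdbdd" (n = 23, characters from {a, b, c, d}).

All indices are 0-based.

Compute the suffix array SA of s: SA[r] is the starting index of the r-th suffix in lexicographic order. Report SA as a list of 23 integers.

rank | idx | suffix
   0 |  15 | aadcdbdd
   1 |   4 | abadcbabbcdaadcdbdd
   2 |  10 | abbcdaadcdbdd
   3 |   1 | adcabadcbabbcdaadcdbdd
   4 |   6 | adcbabbcdaadcdbdd
   5 |  16 | adcdbdd
   6 |   9 | babbcdaadcdbdd
   7 |   5 | badcbabbcdaadcdbdd
   8 |  11 | bbcdaadcdbdd
   9 |  12 | bcdaadcdbdd
  10 |  20 | bdd
  11 |   3 | cabadcbabbcdaadcdbdd
  12 |   0 | cadcabadcbabbcdaadcdbdd
  13 |   8 | cbabbcdaadcdbdd
  14 |  13 | cdaadcdbdd
  15 |  18 | cdbdd
  16 |  22 | d
  17 |  14 | daadcdbdd
  18 |  19 | dbdd
  19 |   2 | dcabadcbabbcdaadcdbdd
  20 |   7 | dcbabbcdaadcdbdd
  21 |  17 | dcdbdd
  22 |  21 | dd

[15, 4, 10, 1, 6, 16, 9, 5, 11, 12, 20, 3, 0, 8, 13, 18, 22, 14, 19, 2, 7, 17, 21]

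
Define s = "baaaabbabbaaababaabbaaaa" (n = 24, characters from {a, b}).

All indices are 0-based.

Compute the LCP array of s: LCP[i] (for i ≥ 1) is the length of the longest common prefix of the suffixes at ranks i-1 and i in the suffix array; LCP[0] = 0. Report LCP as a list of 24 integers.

[0, 1, 2, 3, 4, 3, 4, 2, 3, 5, 1, 3, 2, 6, 4, 0, 5, 4, 3, 2, 3, 1, 5, 3]

rank→(start, suffix):
  0 → (23, 'a')
  1 → (22, 'aa')
  2 → (21, 'aaa')
  3 → (20, 'aaaa')
  4 → (1, 'aaaabbabbaaababaabbaaaa')
  5 → (10, 'aaababaabbaaaa')
  6 → (2, 'aaabbabbaaababaabbaaaa')
  7 → (11, 'aababaabbaaaa')
  8 → (16, 'aabbaaaa')
  9 → (3, 'aabbabbaaababaabbaaaa')
  10 → (14, 'abaabbaaaa')
  11 → (12, 'ababaabbaaaa')
  12 → (17, 'abbaaaa')
  13 → (7, 'abbaaababaabbaaaa')
  14 → (4, 'abbabbaaababaabbaaaa')
  15 → (19, 'baaaa')
  16 → (0, 'baaaabbabbaaababaabbaaaa')
  17 → (9, 'baaababaabbaaaa')
  18 → (15, 'baabbaaaa')
  19 → (13, 'babaabbaaaa')
  20 → (6, 'babbaaababaabbaaaa')
  21 → (18, 'bbaaaa')
  22 → (8, 'bbaaababaabbaaaa')
  23 → (5, 'bbabbaaababaabbaaaa')

SA = [23, 22, 21, 20, 1, 10, 2, 11, 16, 3, 14, 12, 17, 7, 4, 19, 0, 9, 15, 13, 6, 18, 8, 5]
rank  pair      lcp
   1  s[23:],s[22:]  1  'a'
   2  s[22:],s[21:]  2  'aa'
   3  s[21:],s[20:]  3  'aaa'
   4  s[20:],s[1:]  4  'aaaa'
   5  s[1:],s[10:]  3  'aaa'
   6  s[10:],s[2:]  4  'aaab'
   7  s[2:],s[11:]  2  'aa'
   8  s[11:],s[16:]  3  'aab'
   9  s[16:],s[3:]  5  'aabba'
  10  s[3:],s[14:]  1  'a'
  11  s[14:],s[12:]  3  'aba'
  12  s[12:],s[17:]  2  'ab'
  13  s[17:],s[7:]  6  'abbaaa'
  14  s[7:],s[4:]  4  'abba'
  15  s[4:],s[19:]  0  ''
  16  s[19:],s[0:]  5  'baaaa'
  17  s[0:],s[9:]  4  'baaa'
  18  s[9:],s[15:]  3  'baa'
  19  s[15:],s[13:]  2  'ba'
  20  s[13:],s[6:]  3  'bab'
  21  s[6:],s[18:]  1  'b'
  22  s[18:],s[8:]  5  'bbaaa'
  23  s[8:],s[5:]  3  'bba'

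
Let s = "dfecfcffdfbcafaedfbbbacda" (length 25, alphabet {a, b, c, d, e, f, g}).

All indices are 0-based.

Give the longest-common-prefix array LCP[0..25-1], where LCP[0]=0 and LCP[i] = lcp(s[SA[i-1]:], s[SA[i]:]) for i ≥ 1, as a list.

[0, 1, 1, 1, 0, 1, 2, 1, 0, 1, 1, 2, 0, 1, 3, 2, 0, 1, 0, 1, 2, 1, 1, 1, 1]

rank | idx | suffix
   0 |  24 | a
   1 |  21 | acda
   2 |  14 | aedfbbbacda
   3 |  12 | afaedfbbbacda
   4 |  20 | bacda
   5 |  19 | bbacda
   6 |  18 | bbbacda
   7 |  10 | bcafaedfbbbacda
   8 |  11 | cafaedfbbbacda
   9 |  22 | cda
  10 |   3 | cfcffdfbcafaedfbbbacda
  11 |   5 | cffdfbcafaedfbbbacda
  12 |  23 | da
  13 |  16 | dfbbbacda
  14 |   8 | dfbcafaedfbbbacda
  15 |   0 | dfecfcffdfbcafaedfbbbacda
  16 |   2 | ecfcffdfbcafaedfbbbacda
  17 |  15 | edfbbbacda
  18 |  13 | faedfbbbacda
  19 |  17 | fbbbacda
  20 |   9 | fbcafaedfbbbacda
  21 |   4 | fcffdfbcafaedfbbbacda
  22 |   7 | fdfbcafaedfbbbacda
  23 |   1 | fecfcffdfbcafaedfbbbacda
  24 |   6 | ffdfbcafaedfbbbacda

SA = [24, 21, 14, 12, 20, 19, 18, 10, 11, 22, 3, 5, 23, 16, 8, 0, 2, 15, 13, 17, 9, 4, 7, 1, 6]
[i] adj suffixes → lcp
  [1] 24/21 → 1 ('a')
  [2] 21/14 → 1 ('a')
  [3] 14/12 → 1 ('a')
  [4] 12/20 → 0 ('')
  [5] 20/19 → 1 ('b')
  [6] 19/18 → 2 ('bb')
  [7] 18/10 → 1 ('b')
  [8] 10/11 → 0 ('')
  [9] 11/22 → 1 ('c')
  [10] 22/3 → 1 ('c')
  [11] 3/5 → 2 ('cf')
  [12] 5/23 → 0 ('')
  [13] 23/16 → 1 ('d')
  [14] 16/8 → 3 ('dfb')
  [15] 8/0 → 2 ('df')
  [16] 0/2 → 0 ('')
  [17] 2/15 → 1 ('e')
  [18] 15/13 → 0 ('')
  [19] 13/17 → 1 ('f')
  [20] 17/9 → 2 ('fb')
  [21] 9/4 → 1 ('f')
  [22] 4/7 → 1 ('f')
  [23] 7/1 → 1 ('f')
  [24] 1/6 → 1 ('f')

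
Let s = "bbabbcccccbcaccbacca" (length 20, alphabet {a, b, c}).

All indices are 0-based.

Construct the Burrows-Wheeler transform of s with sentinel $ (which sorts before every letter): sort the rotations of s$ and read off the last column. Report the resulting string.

acbbcbc$acbcbccaacccb

rank  rotation               last
    0  $bbabbcccccbcaccbacca  a
    1  a$bbabbcccccbcaccbacc  c
    2  abbcccccbcaccbacca$bb  b
    3  acca$bbabbcccccbcaccb  b
    4  accbacca$bbabbcccccbc  c
    5  babbcccccbcaccbacca$b  b
    6  bacca$bbabbcccccbcacc  c
    7  bbabbcccccbcaccbacca$  $
    8  bbcccccbcaccbacca$bba  a
    9  bcaccbacca$bbabbccccc  c
   10  bcccccbcaccbacca$bbab  b
   11  ca$bbabbcccccbcaccbac  c
   12  caccbacca$bbabbcccccb  b
   13  cbacca$bbabbcccccbcac  c
   14  cbcaccbacca$bbabbcccc  c
   15  cca$bbabbcccccbcaccba  a
   16  ccbacca$bbabbcccccbca  a
   17  ccbcaccbacca$bbabbccc  c
   18  cccbcaccbacca$bbabbcc  c
   19  ccccbcaccbacca$bbabbc  c
   20  cccccbcaccbacca$bbabb  b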